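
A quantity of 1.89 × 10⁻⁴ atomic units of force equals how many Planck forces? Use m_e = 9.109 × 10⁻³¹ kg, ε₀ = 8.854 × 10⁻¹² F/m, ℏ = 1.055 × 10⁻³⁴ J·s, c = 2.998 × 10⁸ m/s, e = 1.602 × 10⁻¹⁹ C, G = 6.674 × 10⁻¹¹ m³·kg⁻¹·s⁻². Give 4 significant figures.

1.283 × 10⁻⁵⁵

atomic unit of force: F_au = E_h/a₀ = m_e²e⁶/((4πε₀)³ℏ⁴) = 8.220 × 10⁻⁸ N
Planck force: F_P = c⁴/G = 1.210 × 10⁴⁴ N
1.89 × 10⁻⁴ × 8.220 × 10⁻⁸ / 1.210 × 10⁴⁴ = 1.283 × 10⁻⁵⁵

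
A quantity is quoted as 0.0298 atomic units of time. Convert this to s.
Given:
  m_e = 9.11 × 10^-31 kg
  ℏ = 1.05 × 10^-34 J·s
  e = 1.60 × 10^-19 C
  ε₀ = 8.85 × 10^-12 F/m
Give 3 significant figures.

7.15 × 10^-19 s

One atomic unit of time: τ_au = (4πε₀)²ℏ³/(m_e e⁴) = 2.40 × 10^-17 s.
0.0298 × 2.40 × 10^-17 s = 7.15 × 10^-19 s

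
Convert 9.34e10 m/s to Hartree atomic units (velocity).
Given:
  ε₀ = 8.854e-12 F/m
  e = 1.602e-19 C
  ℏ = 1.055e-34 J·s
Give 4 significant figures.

atomic unit of velocity: v_au = e²/(4πε₀ℏ) = 2.186e6 m/s.
9.34e10 / 2.186e6 = 4.272e4

4.272e4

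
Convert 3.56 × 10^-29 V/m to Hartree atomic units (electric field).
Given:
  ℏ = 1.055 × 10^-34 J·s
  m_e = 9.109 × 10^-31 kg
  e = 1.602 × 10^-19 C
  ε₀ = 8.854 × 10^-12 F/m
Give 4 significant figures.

atomic unit of electric field: E_au = E_h/(e a₀) = m_e²e⁵/((4πε₀)³ℏ⁴) = 5.131 × 10^11 V/m.
3.56 × 10^-29 / 5.131 × 10^11 = 6.938 × 10^-41

6.938 × 10^-41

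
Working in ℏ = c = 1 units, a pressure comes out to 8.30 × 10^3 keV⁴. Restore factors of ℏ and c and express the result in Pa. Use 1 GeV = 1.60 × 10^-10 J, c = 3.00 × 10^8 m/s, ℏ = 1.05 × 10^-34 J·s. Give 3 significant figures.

1.74 × 10^17 Pa

Pressure is [E]/[L]³ = [E]⁴/(ℏc)³.
1 GeV⁴ → 1/(ℏc)³ × (1 GeV in J)⁴ = 2.10 × 10^37 Pa.
Convert the energy scale: 8.30 × 10^3 keV⁴ = 8.30 × 10^-21 GeV⁴.
Result: 8.30 × 10^-21 × 2.10 × 10^37 = 1.74 × 10^17 Pa.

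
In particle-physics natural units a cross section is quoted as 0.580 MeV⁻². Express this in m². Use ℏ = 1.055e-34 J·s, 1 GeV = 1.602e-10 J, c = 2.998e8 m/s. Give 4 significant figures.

2.261e-26 m²

Area is [L]² = [E]⁻²·(ℏc)²; restore (ℏc)².
1 GeV⁻² → (ℏc)² × (1 GeV in J)⁻² = 3.898e-32 m².
Convert the energy scale: 0.580 MeV⁻² = 5.80e5 GeV⁻².
Result: 5.80e5 × 3.898e-32 = 2.261e-26 m².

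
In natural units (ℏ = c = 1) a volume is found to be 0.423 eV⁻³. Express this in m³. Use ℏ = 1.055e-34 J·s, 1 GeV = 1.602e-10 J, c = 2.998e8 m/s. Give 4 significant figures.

3.255e-21 m³

Volume is [L]³ = [E]⁻³·(ℏc)³.
1 GeV⁻³ → (ℏc)³ × (1 GeV in J)⁻³ = 7.696e-48 m³.
Convert the energy scale: 0.423 eV⁻³ = 4.23e26 GeV⁻³.
Result: 4.23e26 × 7.696e-48 = 3.255e-21 m³.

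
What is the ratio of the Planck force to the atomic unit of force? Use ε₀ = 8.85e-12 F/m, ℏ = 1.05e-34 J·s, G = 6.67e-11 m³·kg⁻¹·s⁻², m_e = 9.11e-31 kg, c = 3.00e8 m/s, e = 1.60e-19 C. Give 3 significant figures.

1.46e51

Planck force: F_P = c⁴/G = 1.21e44 N
atomic unit of force: F_au = E_h/a₀ = m_e²e⁶/((4πε₀)³ℏ⁴) = 8.33e-8 N
ratio = 1.21e44 / 8.33e-8 = 1.46e51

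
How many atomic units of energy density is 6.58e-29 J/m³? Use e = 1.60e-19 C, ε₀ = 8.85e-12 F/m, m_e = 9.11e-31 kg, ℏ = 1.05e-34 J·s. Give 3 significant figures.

atomic unit of energy density: u_au = E_h/a₀³ = m_e⁴e¹⁰/((4πε₀)⁵ℏ⁸) = 3.01e13 J/m³.
6.58e-29 / 3.01e13 = 2.18e-42

2.18e-42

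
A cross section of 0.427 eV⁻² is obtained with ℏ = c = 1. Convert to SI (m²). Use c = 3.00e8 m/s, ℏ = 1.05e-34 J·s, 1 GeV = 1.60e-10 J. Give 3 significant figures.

1.66e-14 m²

Area is [L]² = [E]⁻²·(ℏc)²; restore (ℏc)².
1 GeV⁻² → (ℏc)² × (1 GeV in J)⁻² = 3.88e-32 m².
Convert the energy scale: 0.427 eV⁻² = 4.27e17 GeV⁻².
Result: 4.27e17 × 3.88e-32 = 1.66e-14 m².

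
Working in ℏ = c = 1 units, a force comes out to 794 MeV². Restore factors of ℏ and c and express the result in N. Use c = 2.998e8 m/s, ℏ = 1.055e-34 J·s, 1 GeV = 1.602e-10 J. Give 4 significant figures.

Force is [E]/[L] = [E]²/(ℏc); restore (ℏc)⁻¹.
1 GeV² → 1/(ℏc) × (1 GeV in J)² = 8.114e5 N.
Convert the energy scale: 794 MeV² = 7.94e-4 GeV².
Result: 7.94e-4 × 8.114e5 = 644.3 N.

644.3 N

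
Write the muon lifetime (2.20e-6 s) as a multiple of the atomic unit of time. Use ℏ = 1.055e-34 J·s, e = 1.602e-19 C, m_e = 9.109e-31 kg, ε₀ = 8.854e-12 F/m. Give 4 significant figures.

9.080e10

atomic unit of time: τ_au = (4πε₀)²ℏ³/(m_e e⁴) = 2.423e-17 s.
2.20e-6 / 2.423e-17 = 9.080e10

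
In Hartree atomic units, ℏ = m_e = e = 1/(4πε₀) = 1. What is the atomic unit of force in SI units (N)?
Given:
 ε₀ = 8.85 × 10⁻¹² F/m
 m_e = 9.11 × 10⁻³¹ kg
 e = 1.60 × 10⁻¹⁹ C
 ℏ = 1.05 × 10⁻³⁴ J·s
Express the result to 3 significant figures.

From ℏ = m_e = e = 1/(4πε₀) = 1 the force scale is F_au = E_h/a₀ = m_e²e⁶/((4πε₀)³ℏ⁴).
E_h = 4.38 × 10⁻¹⁸ J
a₀ = 5.26 × 10⁻¹¹ m
E_h/a₀ = 8.33 × 10⁻⁸ N

8.33 × 10⁻⁸ N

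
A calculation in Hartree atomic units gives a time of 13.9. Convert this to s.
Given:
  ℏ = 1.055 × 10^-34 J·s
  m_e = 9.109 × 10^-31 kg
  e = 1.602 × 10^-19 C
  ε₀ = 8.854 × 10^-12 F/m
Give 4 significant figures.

3.368 × 10^-16 s

One atomic unit of time: τ_au = (4πε₀)²ℏ³/(m_e e⁴) = 2.423 × 10^-17 s.
13.9 × 2.423 × 10^-17 s = 3.368 × 10^-16 s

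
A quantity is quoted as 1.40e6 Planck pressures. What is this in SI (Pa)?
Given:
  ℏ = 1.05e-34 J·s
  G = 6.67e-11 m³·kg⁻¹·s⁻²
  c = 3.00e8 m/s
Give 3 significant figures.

6.55e119 Pa

One Planck pressure: p_P = c⁷/(ℏG²) = 4.68e113 Pa.
1.40e6 × 4.68e113 Pa = 6.55e119 Pa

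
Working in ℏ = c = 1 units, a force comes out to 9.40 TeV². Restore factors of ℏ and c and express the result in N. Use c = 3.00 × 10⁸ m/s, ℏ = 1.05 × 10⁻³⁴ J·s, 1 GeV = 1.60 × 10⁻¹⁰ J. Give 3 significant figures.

7.64 × 10¹² N

Force is [E]/[L] = [E]²/(ℏc); restore (ℏc)⁻¹.
1 GeV² → 1/(ℏc) × (1 GeV in J)² = 8.13 × 10⁵ N.
Convert the energy scale: 9.40 TeV² = 9.40 × 10⁶ GeV².
Result: 9.40 × 10⁶ × 8.13 × 10⁵ = 7.64 × 10¹² N.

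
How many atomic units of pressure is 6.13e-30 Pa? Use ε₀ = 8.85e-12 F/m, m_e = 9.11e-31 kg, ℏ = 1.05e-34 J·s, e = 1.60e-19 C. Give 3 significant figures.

atomic unit of pressure: P_au = E_h/a₀³ = m_e⁴e¹⁰/((4πε₀)⁵ℏ⁸) = 3.01e13 Pa.
6.13e-30 / 3.01e13 = 2.03e-43

2.03e-43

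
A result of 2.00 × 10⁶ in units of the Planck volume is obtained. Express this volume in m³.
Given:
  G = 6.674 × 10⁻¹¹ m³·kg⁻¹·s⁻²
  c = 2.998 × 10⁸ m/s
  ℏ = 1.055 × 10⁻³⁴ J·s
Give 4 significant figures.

One Planck volume: V_P = (ℏG/c³)^(3/2) = 4.224 × 10⁻¹⁰⁵ m³.
2.00 × 10⁶ × 4.224 × 10⁻¹⁰⁵ m³ = 8.448 × 10⁻⁹⁹ m³

8.448 × 10⁻⁹⁹ m³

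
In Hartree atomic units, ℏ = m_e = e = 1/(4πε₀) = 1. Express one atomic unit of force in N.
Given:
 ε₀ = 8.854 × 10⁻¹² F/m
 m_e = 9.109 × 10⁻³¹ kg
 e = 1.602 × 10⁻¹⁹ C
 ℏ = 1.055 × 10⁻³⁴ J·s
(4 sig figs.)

Dimensional analysis gives F_au = E_h/a₀ = m_e²e⁶/((4πε₀)³ℏ⁴).
E_h = 4.354 × 10⁻¹⁸ J
a₀ = 5.297 × 10⁻¹¹ m
E_h/a₀ = 8.220 × 10⁻⁸ N

8.220 × 10⁻⁸ N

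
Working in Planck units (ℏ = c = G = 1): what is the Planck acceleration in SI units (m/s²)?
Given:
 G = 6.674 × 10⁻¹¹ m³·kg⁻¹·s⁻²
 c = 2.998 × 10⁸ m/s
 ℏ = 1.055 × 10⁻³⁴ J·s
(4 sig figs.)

5.560 × 10⁵¹ m/s²

Dimensional analysis gives a_P = √(c⁷/(ℏG)).
  = √(3.092 × 10¹⁰³)
  = 5.560 × 10⁵¹ m/s²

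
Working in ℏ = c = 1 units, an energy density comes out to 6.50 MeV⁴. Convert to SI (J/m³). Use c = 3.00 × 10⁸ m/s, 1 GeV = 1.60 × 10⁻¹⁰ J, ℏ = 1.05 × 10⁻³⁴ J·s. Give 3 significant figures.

1.36 × 10²⁶ J/m³

[E]/[L]³ = [E]⁴/(ℏc)³; restore (ℏc)⁻³.
1 GeV⁴ → 1/(ℏc)³ × (1 GeV in J)⁴ = 2.10 × 10³⁷ J/m³.
Convert the energy scale: 6.50 MeV⁴ = 6.50 × 10⁻¹² GeV⁴.
Result: 6.50 × 10⁻¹² × 2.10 × 10³⁷ = 1.36 × 10²⁶ J/m³.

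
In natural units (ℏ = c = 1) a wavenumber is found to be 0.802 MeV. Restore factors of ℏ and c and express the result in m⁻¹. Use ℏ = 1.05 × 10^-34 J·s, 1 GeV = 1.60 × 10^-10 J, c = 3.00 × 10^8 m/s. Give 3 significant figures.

Inverse length is [E]/(ℏc).
1 GeV → 1/(ℏc) × (1 GeV in J) = 5.08 × 10^15 m⁻¹.
Convert the energy scale: 0.802 MeV = 8.02 × 10^-4 GeV.
Result: 8.02 × 10^-4 × 5.08 × 10^15 = 4.07 × 10^12 m⁻¹.

4.07 × 10^12 m⁻¹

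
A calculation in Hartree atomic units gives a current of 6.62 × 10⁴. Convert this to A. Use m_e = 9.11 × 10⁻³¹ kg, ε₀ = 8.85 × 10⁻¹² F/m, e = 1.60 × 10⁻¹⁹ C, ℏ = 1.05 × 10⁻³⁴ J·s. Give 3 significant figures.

442 A

One atomic unit of electric current: I_au = e E_h/ℏ = m_e e⁵/((4πε₀)²ℏ³) = 6.67 × 10⁻³ A.
6.62 × 10⁴ × 6.67 × 10⁻³ A = 442 A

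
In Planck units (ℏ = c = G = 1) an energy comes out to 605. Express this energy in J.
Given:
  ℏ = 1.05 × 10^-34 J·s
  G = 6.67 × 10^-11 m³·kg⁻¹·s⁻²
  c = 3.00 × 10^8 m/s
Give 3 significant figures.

One Planck energy: E_P = √(ℏc⁵/G) = 1.96 × 10^9 J.
605 × 1.96 × 10^9 J = 1.18 × 10^12 J

1.18 × 10^12 J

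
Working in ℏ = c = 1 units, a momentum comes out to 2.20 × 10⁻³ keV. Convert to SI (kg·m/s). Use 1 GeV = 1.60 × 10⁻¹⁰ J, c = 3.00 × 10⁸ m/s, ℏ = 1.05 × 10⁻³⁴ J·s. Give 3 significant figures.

Momentum is [E]/c; divide by c.
1 GeV → 1/c × (1 GeV in J) = 5.33 × 10⁻¹⁹ kg·m/s.
Convert the energy scale: 2.20 × 10⁻³ keV = 2.20 × 10⁻⁹ GeV.
Result: 2.20 × 10⁻⁹ × 5.33 × 10⁻¹⁹ = 1.17 × 10⁻²⁷ kg·m/s.

1.17 × 10⁻²⁷ kg·m/s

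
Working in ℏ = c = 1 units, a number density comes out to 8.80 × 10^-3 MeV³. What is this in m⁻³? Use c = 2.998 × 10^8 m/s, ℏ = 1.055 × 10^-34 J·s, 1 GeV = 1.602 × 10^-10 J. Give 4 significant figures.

Number density is [L]⁻³ = [E]³/(ℏc)³.
1 GeV³ → 1/(ℏc)³ × (1 GeV in J)³ = 1.299 × 10^47 m⁻³.
Convert the energy scale: 8.80 × 10^-3 MeV³ = 8.80 × 10^-12 GeV³.
Result: 8.80 × 10^-12 × 1.299 × 10^47 = 1.143 × 10^36 m⁻³.

1.143 × 10^36 m⁻³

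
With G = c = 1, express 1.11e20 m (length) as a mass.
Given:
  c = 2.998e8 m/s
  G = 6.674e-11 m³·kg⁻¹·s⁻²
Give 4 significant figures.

1.495e47 kg

Length → mass via c²/G.
1.11e20 m × (c²/G) = 1.495e47 kg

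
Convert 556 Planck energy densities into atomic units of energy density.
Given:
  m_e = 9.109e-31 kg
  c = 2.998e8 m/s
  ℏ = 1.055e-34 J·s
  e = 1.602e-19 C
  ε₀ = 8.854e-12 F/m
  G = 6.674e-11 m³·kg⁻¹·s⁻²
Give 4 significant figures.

8.793e102

Planck energy density: u_P = c⁷/(ℏG²) = 4.632e113 J/m³
atomic unit of energy density: u_au = E_h/a₀³ = m_e⁴e¹⁰/((4πε₀)⁵ℏ⁸) = 2.929e13 J/m³
556 × 4.632e113 / 2.929e13 = 8.793e102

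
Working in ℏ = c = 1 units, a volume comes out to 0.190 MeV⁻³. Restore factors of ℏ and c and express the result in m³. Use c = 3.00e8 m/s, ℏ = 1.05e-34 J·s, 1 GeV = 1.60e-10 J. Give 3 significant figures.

Volume is [L]³ = [E]⁻³·(ℏc)³.
1 GeV⁻³ → (ℏc)³ × (1 GeV in J)⁻³ = 7.63e-48 m³.
Convert the energy scale: 0.190 MeV⁻³ = 1.90e8 GeV⁻³.
Result: 1.90e8 × 7.63e-48 = 1.45e-39 m³.

1.45e-39 m³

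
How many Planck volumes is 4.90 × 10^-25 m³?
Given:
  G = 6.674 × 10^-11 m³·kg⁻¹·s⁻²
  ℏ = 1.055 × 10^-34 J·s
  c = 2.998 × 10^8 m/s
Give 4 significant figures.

1.160 × 10^80

Planck volume: V_P = (ℏG/c³)^(3/2) = 4.224 × 10^-105 m³.
4.90 × 10^-25 / 4.224 × 10^-105 = 1.160 × 10^80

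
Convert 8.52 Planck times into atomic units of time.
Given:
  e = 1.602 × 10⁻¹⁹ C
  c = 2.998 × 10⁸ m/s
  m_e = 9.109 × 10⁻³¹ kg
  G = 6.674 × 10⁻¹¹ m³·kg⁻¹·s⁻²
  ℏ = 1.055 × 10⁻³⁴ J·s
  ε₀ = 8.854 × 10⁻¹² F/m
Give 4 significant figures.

1.896 × 10⁻²⁶

Planck time: t_P = √(ℏG/c⁵) = 5.392 × 10⁻⁴⁴ s
atomic unit of time: τ_au = (4πε₀)²ℏ³/(m_e e⁴) = 2.423 × 10⁻¹⁷ s
8.52 × 5.392 × 10⁻⁴⁴ / 2.423 × 10⁻¹⁷ = 1.896 × 10⁻²⁶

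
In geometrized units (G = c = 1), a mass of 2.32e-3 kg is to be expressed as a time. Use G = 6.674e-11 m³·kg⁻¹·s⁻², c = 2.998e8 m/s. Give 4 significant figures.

5.746e-39 s

Mass → time via G/c³.
2.32e-3 kg × (G/c³) = 5.746e-39 s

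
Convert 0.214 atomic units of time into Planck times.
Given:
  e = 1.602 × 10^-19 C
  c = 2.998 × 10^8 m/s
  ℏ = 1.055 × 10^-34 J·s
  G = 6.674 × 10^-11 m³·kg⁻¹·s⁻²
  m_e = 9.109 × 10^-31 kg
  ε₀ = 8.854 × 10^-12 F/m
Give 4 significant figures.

atomic unit of time: τ_au = (4πε₀)²ℏ³/(m_e e⁴) = 2.423 × 10^-17 s
Planck time: t_P = √(ℏG/c⁵) = 5.392 × 10^-44 s
0.214 × 2.423 × 10^-17 / 5.392 × 10^-44 = 9.616 × 10^25

9.616 × 10^25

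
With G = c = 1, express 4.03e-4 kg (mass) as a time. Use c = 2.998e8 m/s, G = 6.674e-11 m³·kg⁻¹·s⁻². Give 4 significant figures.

9.982e-40 s

Mass → time via G/c³.
4.03e-4 kg × (G/c³) = 9.982e-40 s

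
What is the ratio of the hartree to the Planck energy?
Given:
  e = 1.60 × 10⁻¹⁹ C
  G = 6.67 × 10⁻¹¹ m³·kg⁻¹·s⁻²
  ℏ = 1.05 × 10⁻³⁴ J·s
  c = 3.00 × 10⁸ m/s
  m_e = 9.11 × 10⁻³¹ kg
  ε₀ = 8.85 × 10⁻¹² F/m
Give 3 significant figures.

2.24 × 10⁻²⁷

hartree: E_h = m_e e⁴/(4πε₀ℏ)² = 4.38 × 10⁻¹⁸ J
Planck energy: E_P = √(ℏc⁵/G) = 1.96 × 10⁹ J
ratio = 4.38 × 10⁻¹⁸ / 1.96 × 10⁹ = 2.24 × 10⁻²⁷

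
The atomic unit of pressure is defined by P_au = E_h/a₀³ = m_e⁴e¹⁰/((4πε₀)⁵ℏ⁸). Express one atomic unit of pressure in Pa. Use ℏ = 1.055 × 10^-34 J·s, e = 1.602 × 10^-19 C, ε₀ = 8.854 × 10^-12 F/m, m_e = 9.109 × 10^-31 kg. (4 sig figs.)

P_au = E_h/a₀³ = m_e⁴e¹⁰/((4πε₀)⁵ℏ⁸)
E_h = 4.354 × 10^-18 J
a₀ = 5.297 × 10^-11 m
E_h/a₀³ = 2.929 × 10^13 Pa

2.929 × 10^13 Pa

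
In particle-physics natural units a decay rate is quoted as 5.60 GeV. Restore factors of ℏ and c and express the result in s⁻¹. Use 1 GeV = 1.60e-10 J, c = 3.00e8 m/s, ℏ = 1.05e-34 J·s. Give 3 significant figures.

8.53e24 s⁻¹

A rate is [E]/ℏ; divide by ℏ.
1 GeV → 1/ℏ × (1 GeV in J) = 1.52e24 s⁻¹.
Result: 5.60 × 1.52e24 = 8.53e24 s⁻¹.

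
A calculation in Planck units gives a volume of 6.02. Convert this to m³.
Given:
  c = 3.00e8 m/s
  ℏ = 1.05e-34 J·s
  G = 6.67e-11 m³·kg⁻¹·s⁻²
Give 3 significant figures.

2.51e-104 m³

One Planck volume: V_P = (ℏG/c³)^(3/2) = 4.18e-105 m³.
6.02 × 4.18e-105 m³ = 2.51e-104 m³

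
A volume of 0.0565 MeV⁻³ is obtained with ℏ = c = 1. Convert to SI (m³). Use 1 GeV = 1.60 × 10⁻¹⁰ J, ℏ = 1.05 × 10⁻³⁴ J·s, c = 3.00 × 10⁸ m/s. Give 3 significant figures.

Volume is [L]³ = [E]⁻³·(ℏc)³.
1 GeV⁻³ → (ℏc)³ × (1 GeV in J)⁻³ = 7.63 × 10⁻⁴⁸ m³.
Convert the energy scale: 0.0565 MeV⁻³ = 5.65 × 10⁷ GeV⁻³.
Result: 5.65 × 10⁷ × 7.63 × 10⁻⁴⁸ = 4.31 × 10⁻⁴⁰ m³.

4.31 × 10⁻⁴⁰ m³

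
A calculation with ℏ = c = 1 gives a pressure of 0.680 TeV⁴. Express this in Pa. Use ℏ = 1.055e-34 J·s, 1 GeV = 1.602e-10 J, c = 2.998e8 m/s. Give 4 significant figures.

Pressure is [E]/[L]³ = [E]⁴/(ℏc)³.
1 GeV⁴ → 1/(ℏc)³ × (1 GeV in J)⁴ = 2.082e37 Pa.
Convert the energy scale: 0.680 TeV⁴ = 6.80e11 GeV⁴.
Result: 6.80e11 × 2.082e37 = 1.415e49 Pa.

1.415e49 Pa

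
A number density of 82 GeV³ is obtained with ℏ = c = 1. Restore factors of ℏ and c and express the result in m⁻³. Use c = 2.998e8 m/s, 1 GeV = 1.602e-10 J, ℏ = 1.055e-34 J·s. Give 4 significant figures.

1.065e49 m⁻³

Number density is [L]⁻³ = [E]³/(ℏc)³.
1 GeV³ → 1/(ℏc)³ × (1 GeV in J)³ = 1.299e47 m⁻³.
Result: 82 × 1.299e47 = 1.065e49 m⁻³.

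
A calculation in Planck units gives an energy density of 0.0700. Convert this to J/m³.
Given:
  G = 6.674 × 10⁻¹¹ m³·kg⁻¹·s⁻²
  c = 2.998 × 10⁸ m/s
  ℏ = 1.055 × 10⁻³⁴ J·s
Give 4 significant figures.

One Planck energy density: u_P = c⁷/(ℏG²) = 4.632 × 10¹¹³ J/m³.
0.0700 × 4.632 × 10¹¹³ J/m³ = 3.243 × 10¹¹² J/m³

3.243 × 10¹¹² J/m³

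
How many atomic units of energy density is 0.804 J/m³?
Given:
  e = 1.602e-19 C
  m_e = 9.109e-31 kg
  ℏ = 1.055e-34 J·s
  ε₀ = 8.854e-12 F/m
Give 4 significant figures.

atomic unit of energy density: u_au = E_h/a₀³ = m_e⁴e¹⁰/((4πε₀)⁵ℏ⁸) = 2.929e13 J/m³.
0.804 / 2.929e13 = 2.745e-14

2.745e-14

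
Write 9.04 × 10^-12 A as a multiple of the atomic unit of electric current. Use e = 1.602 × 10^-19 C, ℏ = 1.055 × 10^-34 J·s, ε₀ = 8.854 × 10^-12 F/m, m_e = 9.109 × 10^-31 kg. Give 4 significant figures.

atomic unit of electric current: I_au = e E_h/ℏ = m_e e⁵/((4πε₀)²ℏ³) = 6.612 × 10^-3 A.
9.04 × 10^-12 / 6.612 × 10^-3 = 1.367 × 10^-9

1.367 × 10^-9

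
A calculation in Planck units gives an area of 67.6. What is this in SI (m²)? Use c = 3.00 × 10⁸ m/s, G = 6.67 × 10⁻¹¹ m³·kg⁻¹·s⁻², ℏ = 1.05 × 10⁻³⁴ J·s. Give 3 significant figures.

1.75 × 10⁻⁶⁸ m²

One Planck area: A_P = ℏG/c³ = 2.59 × 10⁻⁷⁰ m².
67.6 × 2.59 × 10⁻⁷⁰ m² = 1.75 × 10⁻⁶⁸ m²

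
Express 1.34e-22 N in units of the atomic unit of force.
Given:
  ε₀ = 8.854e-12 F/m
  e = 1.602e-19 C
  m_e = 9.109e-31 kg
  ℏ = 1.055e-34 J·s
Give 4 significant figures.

atomic unit of force: F_au = E_h/a₀ = m_e²e⁶/((4πε₀)³ℏ⁴) = 8.220e-8 N.
1.34e-22 / 8.220e-8 = 1.630e-15

1.630e-15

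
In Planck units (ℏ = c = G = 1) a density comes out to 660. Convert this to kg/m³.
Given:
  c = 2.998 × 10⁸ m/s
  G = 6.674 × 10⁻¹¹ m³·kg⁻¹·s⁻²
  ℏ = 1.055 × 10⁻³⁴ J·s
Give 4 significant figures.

3.402 × 10⁹⁹ kg/m³

One Planck density: ρ_P = c⁵/(ℏG²) = 5.154 × 10⁹⁶ kg/m³.
660 × 5.154 × 10⁹⁶ kg/m³ = 3.402 × 10⁹⁹ kg/m³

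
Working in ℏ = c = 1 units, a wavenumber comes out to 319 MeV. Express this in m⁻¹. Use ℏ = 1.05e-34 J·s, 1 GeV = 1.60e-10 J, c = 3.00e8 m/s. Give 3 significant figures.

1.62e15 m⁻¹

Inverse length is [E]/(ℏc).
1 GeV → 1/(ℏc) × (1 GeV in J) = 5.08e15 m⁻¹.
Convert the energy scale: 319 MeV = 0.319 GeV.
Result: 0.319 × 5.08e15 = 1.62e15 m⁻¹.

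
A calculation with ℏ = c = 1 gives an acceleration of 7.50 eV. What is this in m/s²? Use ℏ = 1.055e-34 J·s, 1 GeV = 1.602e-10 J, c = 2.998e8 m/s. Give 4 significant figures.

3.414e24 m/s²

Acceleration is [L]/[T]² = c·[E]/ℏ.
1 GeV → c/ℏ × (1 GeV in J) = 4.552e32 m/s².
Convert the energy scale: 7.50 eV = 7.50e-9 GeV.
Result: 7.50e-9 × 4.552e32 = 3.414e24 m/s².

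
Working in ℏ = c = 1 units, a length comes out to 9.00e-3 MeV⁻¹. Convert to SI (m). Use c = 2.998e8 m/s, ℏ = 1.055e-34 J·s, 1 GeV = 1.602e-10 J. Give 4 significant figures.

1.777e-15 m

A length is [E]⁻¹ in ℏ=c=1; restore one factor of ℏc.
1 GeV⁻¹ → ℏc × (1 GeV in J)⁻¹ = 1.974e-16 m.
Convert the energy scale: 9.00e-3 MeV⁻¹ = 9 GeV⁻¹.
Result: 9 × 1.974e-16 = 1.777e-15 m.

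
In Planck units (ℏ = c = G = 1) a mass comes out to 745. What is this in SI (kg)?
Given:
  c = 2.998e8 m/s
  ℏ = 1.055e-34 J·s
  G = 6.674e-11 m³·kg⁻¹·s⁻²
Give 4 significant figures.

1.622e-5 kg

One Planck mass: m_P = √(ℏc/G) = 2.177e-8 kg.
745 × 2.177e-8 kg = 1.622e-5 kg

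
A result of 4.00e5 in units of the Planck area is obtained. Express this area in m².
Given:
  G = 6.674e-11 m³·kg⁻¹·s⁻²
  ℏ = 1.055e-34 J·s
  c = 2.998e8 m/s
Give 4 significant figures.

1.045e-64 m²

One Planck area: A_P = ℏG/c³ = 2.613e-70 m².
4.00e5 × 2.613e-70 m² = 1.045e-64 m²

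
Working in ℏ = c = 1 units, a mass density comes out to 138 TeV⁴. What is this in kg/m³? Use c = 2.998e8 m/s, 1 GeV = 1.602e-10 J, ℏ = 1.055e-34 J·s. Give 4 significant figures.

Mass density is [E]/(c²[L]³) = [E]⁴/(ℏ³c⁵).
1 GeV⁴ → 1/(ℏ³c⁵) × (1 GeV in J)⁴ = 2.316e20 kg/m³.
Convert the energy scale: 138 TeV⁴ = 1.38e14 GeV⁴.
Result: 1.38e14 × 2.316e20 = 3.196e34 kg/m³.

3.196e34 kg/m³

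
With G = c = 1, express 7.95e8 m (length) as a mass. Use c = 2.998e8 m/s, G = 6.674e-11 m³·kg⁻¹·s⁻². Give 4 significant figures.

1.071e36 kg

Length → mass via c²/G.
7.95e8 m × (c²/G) = 1.071e36 kg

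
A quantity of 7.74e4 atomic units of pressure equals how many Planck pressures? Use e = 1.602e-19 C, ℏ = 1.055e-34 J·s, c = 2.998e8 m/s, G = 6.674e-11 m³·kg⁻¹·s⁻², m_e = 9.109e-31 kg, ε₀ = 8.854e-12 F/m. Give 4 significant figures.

4.894e-96

atomic unit of pressure: P_au = E_h/a₀³ = m_e⁴e¹⁰/((4πε₀)⁵ℏ⁸) = 2.929e13 Pa
Planck pressure: p_P = c⁷/(ℏG²) = 4.632e113 Pa
7.74e4 × 2.929e13 / 4.632e113 = 4.894e-96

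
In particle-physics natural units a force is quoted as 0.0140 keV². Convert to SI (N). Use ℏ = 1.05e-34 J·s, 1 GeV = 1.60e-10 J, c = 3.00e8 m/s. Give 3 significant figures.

Force is [E]/[L] = [E]²/(ℏc); restore (ℏc)⁻¹.
1 GeV² → 1/(ℏc) × (1 GeV in J)² = 8.13e5 N.
Convert the energy scale: 0.0140 keV² = 1.40e-14 GeV².
Result: 1.40e-14 × 8.13e5 = 1.14e-8 N.

1.14e-8 N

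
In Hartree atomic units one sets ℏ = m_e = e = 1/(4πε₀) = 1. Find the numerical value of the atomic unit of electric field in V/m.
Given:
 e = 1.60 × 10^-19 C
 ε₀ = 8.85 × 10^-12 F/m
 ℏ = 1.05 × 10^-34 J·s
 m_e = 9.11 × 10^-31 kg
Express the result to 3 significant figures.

E_au = E_h/(e a₀) = m_e²e⁵/((4πε₀)³ℏ⁴)
E_h = 4.38 × 10^-18 J
a₀ = 5.26 × 10^-11 m
E_h/(e·a₀) = 5.20 × 10^11 V/m

5.20 × 10^11 V/m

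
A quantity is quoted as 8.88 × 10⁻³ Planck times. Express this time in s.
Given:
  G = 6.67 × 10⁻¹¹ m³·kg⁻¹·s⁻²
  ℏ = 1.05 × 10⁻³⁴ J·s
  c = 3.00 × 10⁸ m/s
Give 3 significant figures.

One Planck time: t_P = √(ℏG/c⁵) = 5.37 × 10⁻⁴⁴ s.
8.88 × 10⁻³ × 5.37 × 10⁻⁴⁴ s = 4.77 × 10⁻⁴⁶ s

4.77 × 10⁻⁴⁶ s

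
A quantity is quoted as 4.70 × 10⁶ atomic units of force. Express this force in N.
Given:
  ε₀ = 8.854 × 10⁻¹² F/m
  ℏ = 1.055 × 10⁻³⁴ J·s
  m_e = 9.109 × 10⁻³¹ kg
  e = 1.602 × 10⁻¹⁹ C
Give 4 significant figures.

One atomic unit of force: F_au = E_h/a₀ = m_e²e⁶/((4πε₀)³ℏ⁴) = 8.220 × 10⁻⁸ N.
4.70 × 10⁶ × 8.220 × 10⁻⁸ N = 0.3863 N

0.3863 N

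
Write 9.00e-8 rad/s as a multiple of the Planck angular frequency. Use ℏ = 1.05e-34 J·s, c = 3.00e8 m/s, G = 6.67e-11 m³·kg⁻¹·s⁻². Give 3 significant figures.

Planck angular frequency: ω_P = √(c⁵/(ℏG)) = 1.86e43 rad/s.
9.00e-8 / 1.86e43 = 4.83e-51

4.83e-51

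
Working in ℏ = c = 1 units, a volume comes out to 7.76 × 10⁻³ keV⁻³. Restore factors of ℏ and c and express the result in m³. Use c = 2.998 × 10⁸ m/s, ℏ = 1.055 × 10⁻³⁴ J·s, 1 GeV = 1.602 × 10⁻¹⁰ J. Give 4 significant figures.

Volume is [L]³ = [E]⁻³·(ℏc)³.
1 GeV⁻³ → (ℏc)³ × (1 GeV in J)⁻³ = 7.696 × 10⁻⁴⁸ m³.
Convert the energy scale: 7.76 × 10⁻³ keV⁻³ = 7.76 × 10¹⁵ GeV⁻³.
Result: 7.76 × 10¹⁵ × 7.696 × 10⁻⁴⁸ = 5.972 × 10⁻³² m³.

5.972 × 10⁻³² m³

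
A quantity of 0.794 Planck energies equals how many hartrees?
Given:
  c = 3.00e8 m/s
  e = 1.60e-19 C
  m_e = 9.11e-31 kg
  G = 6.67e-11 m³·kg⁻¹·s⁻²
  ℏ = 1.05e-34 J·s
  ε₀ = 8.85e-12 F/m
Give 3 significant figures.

Planck energy: E_P = √(ℏc⁵/G) = 1.96e9 J
hartree: E_h = m_e e⁴/(4πε₀ℏ)² = 4.38e-18 J
0.794 × 1.96e9 / 4.38e-18 = 3.55e26

3.55e26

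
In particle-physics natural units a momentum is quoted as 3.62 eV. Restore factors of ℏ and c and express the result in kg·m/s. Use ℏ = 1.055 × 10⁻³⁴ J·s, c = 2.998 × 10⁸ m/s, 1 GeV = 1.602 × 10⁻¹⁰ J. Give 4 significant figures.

Momentum is [E]/c; divide by c.
1 GeV → 1/c × (1 GeV in J) = 5.344 × 10⁻¹⁹ kg·m/s.
Convert the energy scale: 3.62 eV = 3.62 × 10⁻⁹ GeV.
Result: 3.62 × 10⁻⁹ × 5.344 × 10⁻¹⁹ = 1.934 × 10⁻²⁷ kg·m/s.

1.934 × 10⁻²⁷ kg·m/s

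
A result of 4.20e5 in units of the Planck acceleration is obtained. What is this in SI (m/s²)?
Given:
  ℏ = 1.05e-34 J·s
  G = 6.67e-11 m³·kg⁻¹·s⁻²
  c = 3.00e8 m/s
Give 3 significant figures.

2.35e57 m/s²

One Planck acceleration: a_P = √(c⁷/(ℏG)) = 5.59e51 m/s².
4.20e5 × 5.59e51 m/s² = 2.35e57 m/s²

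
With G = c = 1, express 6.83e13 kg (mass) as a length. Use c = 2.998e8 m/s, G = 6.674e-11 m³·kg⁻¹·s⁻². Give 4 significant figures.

5.072e-14 m

In G = c = 1 units mass has dimensions of length; the conversion factor is G/c².
6.83e13 kg × (G/c²) = 5.072e-14 m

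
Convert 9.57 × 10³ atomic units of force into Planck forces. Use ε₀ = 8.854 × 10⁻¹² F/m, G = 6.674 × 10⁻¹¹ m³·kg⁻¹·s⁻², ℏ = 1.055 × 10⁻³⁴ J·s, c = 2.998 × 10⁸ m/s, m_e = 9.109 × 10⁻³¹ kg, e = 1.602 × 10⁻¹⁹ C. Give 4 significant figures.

atomic unit of force: F_au = E_h/a₀ = m_e²e⁶/((4πε₀)³ℏ⁴) = 8.220 × 10⁻⁸ N
Planck force: F_P = c⁴/G = 1.210 × 10⁴⁴ N
9.57 × 10³ × 8.220 × 10⁻⁸ / 1.210 × 10⁴⁴ = 6.499 × 10⁻⁴⁸

6.499 × 10⁻⁴⁸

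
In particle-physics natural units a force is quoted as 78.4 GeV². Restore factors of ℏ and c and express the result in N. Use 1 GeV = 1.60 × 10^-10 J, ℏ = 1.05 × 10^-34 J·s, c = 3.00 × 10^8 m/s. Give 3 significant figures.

Force is [E]/[L] = [E]²/(ℏc); restore (ℏc)⁻¹.
1 GeV² → 1/(ℏc) × (1 GeV in J)² = 8.13 × 10^5 N.
Result: 78.4 × 8.13 × 10^5 = 6.37 × 10^7 N.

6.37 × 10^7 N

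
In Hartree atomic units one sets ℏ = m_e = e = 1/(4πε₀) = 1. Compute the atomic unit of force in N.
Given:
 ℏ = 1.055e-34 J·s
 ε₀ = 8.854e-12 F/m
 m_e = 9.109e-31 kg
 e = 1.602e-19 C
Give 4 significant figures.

F_au = E_h/a₀ = m_e²e⁶/((4πε₀)³ℏ⁴)
E_h = 4.354e-18 J
a₀ = 5.297e-11 m
E_h/a₀ = 8.220e-8 N

8.220e-8 N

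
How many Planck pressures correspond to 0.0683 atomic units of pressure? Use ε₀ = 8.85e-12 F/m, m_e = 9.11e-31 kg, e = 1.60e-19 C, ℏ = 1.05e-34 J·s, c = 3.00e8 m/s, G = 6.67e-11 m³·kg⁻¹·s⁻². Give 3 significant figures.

4.40e-102

atomic unit of pressure: P_au = E_h/a₀³ = m_e⁴e¹⁰/((4πε₀)⁵ℏ⁸) = 3.01e13 Pa
Planck pressure: p_P = c⁷/(ℏG²) = 4.68e113 Pa
0.0683 × 3.01e13 / 4.68e113 = 4.40e-102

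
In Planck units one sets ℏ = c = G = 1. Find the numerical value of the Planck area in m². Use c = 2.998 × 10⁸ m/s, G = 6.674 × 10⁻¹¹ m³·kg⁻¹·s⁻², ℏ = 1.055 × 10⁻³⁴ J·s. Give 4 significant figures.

2.613 × 10⁻⁷⁰ m²

A_P = ℏG/c³
  = 7.041 × 10⁻⁴⁵ / 2.695 × 10²⁵
  = 2.613 × 10⁻⁷⁰ m²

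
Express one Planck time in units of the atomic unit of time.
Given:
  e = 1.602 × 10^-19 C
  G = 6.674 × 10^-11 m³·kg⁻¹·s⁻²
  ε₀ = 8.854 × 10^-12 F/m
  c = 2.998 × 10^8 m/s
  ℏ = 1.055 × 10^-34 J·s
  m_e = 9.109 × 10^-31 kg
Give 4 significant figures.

2.225 × 10^-27

Planck time: t_P = √(ℏG/c⁵) = 5.392 × 10^-44 s
atomic unit of time: τ_au = (4πε₀)²ℏ³/(m_e e⁴) = 2.423 × 10^-17 s
ratio = 5.392 × 10^-44 / 2.423 × 10^-17 = 2.225 × 10^-27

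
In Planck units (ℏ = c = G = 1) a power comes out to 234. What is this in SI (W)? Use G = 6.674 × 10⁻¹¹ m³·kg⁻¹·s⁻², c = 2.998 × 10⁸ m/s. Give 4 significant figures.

8.492 × 10⁵⁴ W

One Planck power: P_P = c⁵/G = 3.629 × 10⁵² W.
234 × 3.629 × 10⁵² W = 8.492 × 10⁵⁴ W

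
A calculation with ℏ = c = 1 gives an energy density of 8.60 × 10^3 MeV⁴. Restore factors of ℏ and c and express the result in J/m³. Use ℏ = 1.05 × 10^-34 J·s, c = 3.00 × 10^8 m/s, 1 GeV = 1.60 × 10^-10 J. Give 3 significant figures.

1.80 × 10^29 J/m³

[E]/[L]³ = [E]⁴/(ℏc)³; restore (ℏc)⁻³.
1 GeV⁴ → 1/(ℏc)³ × (1 GeV in J)⁴ = 2.10 × 10^37 J/m³.
Convert the energy scale: 8.60 × 10^3 MeV⁴ = 8.60 × 10^-9 GeV⁴.
Result: 8.60 × 10^-9 × 2.10 × 10^37 = 1.80 × 10^29 J/m³.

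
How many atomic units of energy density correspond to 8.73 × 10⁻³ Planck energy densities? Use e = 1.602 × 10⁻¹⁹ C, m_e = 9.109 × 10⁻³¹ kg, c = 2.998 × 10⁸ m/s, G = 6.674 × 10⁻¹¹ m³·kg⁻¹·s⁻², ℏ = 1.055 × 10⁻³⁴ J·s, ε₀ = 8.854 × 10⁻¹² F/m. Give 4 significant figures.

1.381 × 10⁹⁸

Planck energy density: u_P = c⁷/(ℏG²) = 4.632 × 10¹¹³ J/m³
atomic unit of energy density: u_au = E_h/a₀³ = m_e⁴e¹⁰/((4πε₀)⁵ℏ⁸) = 2.929 × 10¹³ J/m³
8.73 × 10⁻³ × 4.632 × 10¹¹³ / 2.929 × 10¹³ = 1.381 × 10⁹⁸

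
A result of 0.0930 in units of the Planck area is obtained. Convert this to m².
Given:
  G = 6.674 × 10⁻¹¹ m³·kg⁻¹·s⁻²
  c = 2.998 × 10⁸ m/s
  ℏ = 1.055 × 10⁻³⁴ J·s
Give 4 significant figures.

2.430 × 10⁻⁷¹ m²

One Planck area: A_P = ℏG/c³ = 2.613 × 10⁻⁷⁰ m².
0.0930 × 2.613 × 10⁻⁷⁰ m² = 2.430 × 10⁻⁷¹ m²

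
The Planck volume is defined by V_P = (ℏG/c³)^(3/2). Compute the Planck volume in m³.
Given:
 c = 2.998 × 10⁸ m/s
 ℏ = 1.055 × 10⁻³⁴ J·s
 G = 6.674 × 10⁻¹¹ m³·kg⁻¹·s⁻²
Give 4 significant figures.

V_P = (ℏG/c³)^(3/2)
  = √(1.784 × 10⁻²⁰⁹)
  = 4.224 × 10⁻¹⁰⁵ m³

4.224 × 10⁻¹⁰⁵ m³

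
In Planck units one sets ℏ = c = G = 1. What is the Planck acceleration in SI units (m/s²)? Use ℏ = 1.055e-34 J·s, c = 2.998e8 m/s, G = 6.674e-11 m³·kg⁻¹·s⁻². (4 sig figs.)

5.560e51 m/s²

a_P = √(c⁷/(ℏG))
  = √(3.092e103)
  = 5.560e51 m/s²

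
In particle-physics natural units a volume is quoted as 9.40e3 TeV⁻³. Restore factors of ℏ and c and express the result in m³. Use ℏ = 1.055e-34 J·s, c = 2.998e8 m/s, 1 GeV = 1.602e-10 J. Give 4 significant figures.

Volume is [L]³ = [E]⁻³·(ℏc)³.
1 GeV⁻³ → (ℏc)³ × (1 GeV in J)⁻³ = 7.696e-48 m³.
Convert the energy scale: 9.40e3 TeV⁻³ = 9.40e-6 GeV⁻³.
Result: 9.40e-6 × 7.696e-48 = 7.234e-53 m³.

7.234e-53 m³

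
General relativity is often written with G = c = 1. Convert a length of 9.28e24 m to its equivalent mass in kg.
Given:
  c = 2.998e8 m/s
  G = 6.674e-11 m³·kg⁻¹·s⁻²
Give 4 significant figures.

1.250e52 kg

Length → mass via c²/G.
9.28e24 m × (c²/G) = 1.250e52 kg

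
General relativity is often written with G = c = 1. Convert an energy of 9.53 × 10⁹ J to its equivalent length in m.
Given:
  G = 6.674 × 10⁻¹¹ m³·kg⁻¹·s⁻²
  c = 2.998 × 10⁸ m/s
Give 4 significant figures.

Energy → length via G/c⁴.
9.53 × 10⁹ J × (G/c⁴) = 7.873 × 10⁻³⁵ m

7.873 × 10⁻³⁵ m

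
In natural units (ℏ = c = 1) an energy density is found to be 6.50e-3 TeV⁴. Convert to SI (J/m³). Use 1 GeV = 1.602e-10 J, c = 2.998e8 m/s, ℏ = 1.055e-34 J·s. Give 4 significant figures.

[E]/[L]³ = [E]⁴/(ℏc)³; restore (ℏc)⁻³.
1 GeV⁴ → 1/(ℏc)³ × (1 GeV in J)⁴ = 2.082e37 J/m³.
Convert the energy scale: 6.50e-3 TeV⁴ = 6.50e9 GeV⁴.
Result: 6.50e9 × 2.082e37 = 1.353e47 J/m³.

1.353e47 J/m³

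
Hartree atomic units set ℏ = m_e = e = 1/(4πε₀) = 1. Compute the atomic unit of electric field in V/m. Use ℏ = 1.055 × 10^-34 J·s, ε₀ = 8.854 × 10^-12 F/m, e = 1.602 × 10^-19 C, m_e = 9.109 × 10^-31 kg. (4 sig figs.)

From ℏ = m_e = e = 1/(4πε₀) = 1 the electric field scale is E_au = E_h/(e a₀) = m_e²e⁵/((4πε₀)³ℏ⁴).
E_h = 4.354 × 10^-18 J
a₀ = 5.297 × 10^-11 m
E_h/(e·a₀) = 5.131 × 10^11 V/m

5.131 × 10^11 V/m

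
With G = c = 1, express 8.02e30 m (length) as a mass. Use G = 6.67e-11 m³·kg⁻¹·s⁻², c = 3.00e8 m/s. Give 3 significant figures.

1.08e58 kg

Length → mass via c²/G.
8.02e30 m × (c²/G) = 1.08e58 kg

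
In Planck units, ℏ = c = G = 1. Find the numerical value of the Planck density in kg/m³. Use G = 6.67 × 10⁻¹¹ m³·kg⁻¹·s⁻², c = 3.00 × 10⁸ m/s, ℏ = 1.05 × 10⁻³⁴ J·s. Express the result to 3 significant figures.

5.20 × 10⁹⁶ kg/m³

The unique combination of the constants set to 1 with dimensions of density is ρ_P = c⁵/(ℏG²).
  = 2.43 × 10⁴² / 4.67 × 10⁻⁵⁵
  = 5.20 × 10⁹⁶ kg/m³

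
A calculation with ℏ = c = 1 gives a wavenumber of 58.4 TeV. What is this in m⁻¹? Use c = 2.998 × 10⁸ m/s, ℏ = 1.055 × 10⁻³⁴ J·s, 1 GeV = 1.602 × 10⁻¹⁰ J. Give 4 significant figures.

Inverse length is [E]/(ℏc).
1 GeV → 1/(ℏc) × (1 GeV in J) = 5.065 × 10¹⁵ m⁻¹.
Convert the energy scale: 58.4 TeV = 5.84 × 10⁴ GeV.
Result: 5.84 × 10⁴ × 5.065 × 10¹⁵ = 2.958 × 10²⁰ m⁻¹.

2.958 × 10²⁰ m⁻¹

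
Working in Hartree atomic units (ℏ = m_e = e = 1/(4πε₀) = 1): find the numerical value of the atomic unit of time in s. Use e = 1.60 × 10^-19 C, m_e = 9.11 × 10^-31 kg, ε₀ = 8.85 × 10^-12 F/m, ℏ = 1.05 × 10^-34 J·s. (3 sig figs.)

2.40 × 10^-17 s

From ℏ = m_e = e = 1/(4πε₀) = 1 the time scale is τ_au = (4πε₀)²ℏ³/(m_e e⁴).
E_h = 4.38 × 10^-18 J
ℏ/E_h = 2.40 × 10^-17 s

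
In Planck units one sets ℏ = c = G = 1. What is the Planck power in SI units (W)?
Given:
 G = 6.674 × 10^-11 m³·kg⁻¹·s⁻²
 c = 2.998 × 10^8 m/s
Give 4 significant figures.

P_P = c⁵/G
  = 2.422 × 10^42 / 6.674 × 10^-11
  = 3.629 × 10^52 W

3.629 × 10^52 W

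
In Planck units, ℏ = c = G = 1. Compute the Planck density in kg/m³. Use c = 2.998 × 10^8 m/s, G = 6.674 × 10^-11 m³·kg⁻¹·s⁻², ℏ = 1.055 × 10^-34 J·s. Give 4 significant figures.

5.154 × 10^96 kg/m³

From ℏ = c = G = 1 the density scale is ρ_P = c⁵/(ℏG²).
  = 2.422 × 10^42 / 4.699 × 10^-55
  = 5.154 × 10^96 kg/m³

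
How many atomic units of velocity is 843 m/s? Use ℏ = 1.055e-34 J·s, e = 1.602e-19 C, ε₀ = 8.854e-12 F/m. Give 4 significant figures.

atomic unit of velocity: v_au = e²/(4πε₀ℏ) = 2.186e6 m/s.
843 / 2.186e6 = 3.856e-4

3.856e-4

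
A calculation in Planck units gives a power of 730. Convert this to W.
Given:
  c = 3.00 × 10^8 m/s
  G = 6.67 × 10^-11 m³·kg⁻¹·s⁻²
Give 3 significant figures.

2.66 × 10^55 W

One Planck power: P_P = c⁵/G = 3.64 × 10^52 W.
730 × 3.64 × 10^52 W = 2.66 × 10^55 W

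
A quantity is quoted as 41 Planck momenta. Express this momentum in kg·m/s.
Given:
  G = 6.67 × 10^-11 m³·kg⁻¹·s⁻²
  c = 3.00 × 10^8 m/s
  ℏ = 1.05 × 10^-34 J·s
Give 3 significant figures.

267 kg·m/s

One Planck momentum: p_P = √(ℏc³/G) = 6.52 kg·m/s.
41 × 6.52 kg·m/s = 267 kg·m/s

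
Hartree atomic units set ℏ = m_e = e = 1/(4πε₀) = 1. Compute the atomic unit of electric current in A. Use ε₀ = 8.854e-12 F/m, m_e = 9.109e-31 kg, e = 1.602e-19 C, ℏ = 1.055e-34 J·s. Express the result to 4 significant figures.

Dimensional analysis gives I_au = e E_h/ℏ = m_e e⁵/((4πε₀)²ℏ³).
E_h = 4.354e-18 J
e·E_h/ℏ = 6.612e-3 A

6.612e-3 A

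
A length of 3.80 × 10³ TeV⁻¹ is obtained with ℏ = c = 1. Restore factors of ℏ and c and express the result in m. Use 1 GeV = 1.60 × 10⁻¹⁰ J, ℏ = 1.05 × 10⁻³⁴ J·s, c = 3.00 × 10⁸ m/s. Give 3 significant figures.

A length is [E]⁻¹ in ℏ=c=1; restore one factor of ℏc.
1 GeV⁻¹ → ℏc × (1 GeV in J)⁻¹ = 1.97 × 10⁻¹⁶ m.
Convert the energy scale: 3.80 × 10³ TeV⁻¹ = 3.80 GeV⁻¹.
Result: 3.80 × 1.97 × 10⁻¹⁶ = 7.48 × 10⁻¹⁶ m.

7.48 × 10⁻¹⁶ m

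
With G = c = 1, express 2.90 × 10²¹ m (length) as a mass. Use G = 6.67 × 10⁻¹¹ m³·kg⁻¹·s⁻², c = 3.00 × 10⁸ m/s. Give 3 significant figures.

3.91 × 10⁴⁸ kg

Length → mass via c²/G.
2.90 × 10²¹ m × (c²/G) = 3.91 × 10⁴⁸ kg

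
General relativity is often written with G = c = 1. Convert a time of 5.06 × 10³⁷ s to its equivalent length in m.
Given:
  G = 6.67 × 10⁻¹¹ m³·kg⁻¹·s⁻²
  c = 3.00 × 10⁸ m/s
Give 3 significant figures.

1.52 × 10⁴⁶ m

Time → length via c.
5.06 × 10³⁷ s × (c) = 1.52 × 10⁴⁶ m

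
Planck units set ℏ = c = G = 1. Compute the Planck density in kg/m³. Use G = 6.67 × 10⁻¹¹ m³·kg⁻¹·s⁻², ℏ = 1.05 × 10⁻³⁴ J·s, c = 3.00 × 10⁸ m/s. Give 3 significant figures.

Dimensional analysis gives ρ_P = c⁵/(ℏG²).
  = 2.43 × 10⁴² / 4.67 × 10⁻⁵⁵
  = 5.20 × 10⁹⁶ kg/m³

5.20 × 10⁹⁶ kg/m³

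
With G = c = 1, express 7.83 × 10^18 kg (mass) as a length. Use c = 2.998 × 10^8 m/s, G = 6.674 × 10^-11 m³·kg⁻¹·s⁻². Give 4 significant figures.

5.814 × 10^-9 m

In G = c = 1 units mass has dimensions of length; the conversion factor is G/c².
7.83 × 10^18 kg × (G/c²) = 5.814 × 10^-9 m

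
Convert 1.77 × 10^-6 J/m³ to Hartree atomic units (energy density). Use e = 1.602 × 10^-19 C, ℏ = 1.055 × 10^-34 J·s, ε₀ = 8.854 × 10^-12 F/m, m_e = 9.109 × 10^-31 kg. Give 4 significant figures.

atomic unit of energy density: u_au = E_h/a₀³ = m_e⁴e¹⁰/((4πε₀)⁵ℏ⁸) = 2.929 × 10^13 J/m³.
1.77 × 10^-6 / 2.929 × 10^13 = 6.043 × 10^-20

6.043 × 10^-20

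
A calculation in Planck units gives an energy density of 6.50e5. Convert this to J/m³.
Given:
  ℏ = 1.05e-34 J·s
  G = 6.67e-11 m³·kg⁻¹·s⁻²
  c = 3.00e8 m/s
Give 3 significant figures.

One Planck energy density: u_P = c⁷/(ℏG²) = 4.68e113 J/m³.
6.50e5 × 4.68e113 J/m³ = 3.04e119 J/m³

3.04e119 J/m³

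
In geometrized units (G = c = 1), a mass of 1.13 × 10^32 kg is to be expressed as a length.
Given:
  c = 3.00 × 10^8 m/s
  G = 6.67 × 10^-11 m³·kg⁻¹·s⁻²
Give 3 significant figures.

In G = c = 1 units mass has dimensions of length; the conversion factor is G/c².
1.13 × 10^32 kg × (G/c²) = 8.37 × 10^4 m

8.37 × 10^4 m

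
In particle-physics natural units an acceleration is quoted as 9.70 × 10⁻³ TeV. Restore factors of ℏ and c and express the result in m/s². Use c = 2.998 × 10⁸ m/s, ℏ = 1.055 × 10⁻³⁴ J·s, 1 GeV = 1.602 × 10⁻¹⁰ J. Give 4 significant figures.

Acceleration is [L]/[T]² = c·[E]/ℏ.
1 GeV → c/ℏ × (1 GeV in J) = 4.552 × 10³² m/s².
Convert the energy scale: 9.70 × 10⁻³ TeV = 9.70 GeV.
Result: 9.70 × 4.552 × 10³² = 4.416 × 10³³ m/s².

4.416 × 10³³ m/s²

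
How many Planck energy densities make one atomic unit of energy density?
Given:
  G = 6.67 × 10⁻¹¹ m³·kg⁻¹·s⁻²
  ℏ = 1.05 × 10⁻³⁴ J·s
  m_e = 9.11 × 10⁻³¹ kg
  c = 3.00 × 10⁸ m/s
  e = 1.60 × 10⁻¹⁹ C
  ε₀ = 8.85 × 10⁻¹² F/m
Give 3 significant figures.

atomic unit of energy density: u_au = E_h/a₀³ = m_e⁴e¹⁰/((4πε₀)⁵ℏ⁸) = 3.01 × 10¹³ J/m³
Planck energy density: u_P = c⁷/(ℏG²) = 4.68 × 10¹¹³ J/m³
ratio = 3.01 × 10¹³ / 4.68 × 10¹¹³ = 6.44 × 10⁻¹⁰¹

6.44 × 10⁻¹⁰¹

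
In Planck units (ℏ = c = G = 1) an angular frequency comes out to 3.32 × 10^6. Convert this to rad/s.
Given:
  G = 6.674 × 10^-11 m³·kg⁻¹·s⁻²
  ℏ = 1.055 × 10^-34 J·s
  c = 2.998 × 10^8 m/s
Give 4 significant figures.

6.157 × 10^49 rad/s

One Planck angular frequency: ω_P = √(c⁵/(ℏG)) = 1.855 × 10^43 rad/s.
3.32 × 10^6 × 1.855 × 10^43 rad/s = 6.157 × 10^49 rad/s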